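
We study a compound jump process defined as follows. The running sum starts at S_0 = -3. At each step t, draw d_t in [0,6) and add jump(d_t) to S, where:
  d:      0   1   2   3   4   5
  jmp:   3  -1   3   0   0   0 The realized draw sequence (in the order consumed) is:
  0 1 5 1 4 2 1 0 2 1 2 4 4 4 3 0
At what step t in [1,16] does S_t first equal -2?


4

t=0: S=-3, d=0, jump=3, S_1=0
t=1: S=0, d=1, jump=-1, S_2=-1
t=2: S=-1, d=5, jump=0, S_3=-1
t=3: S=-1, d=1, jump=-1, S_4=-2
t=4: S=-2, d=4, jump=0, S_5=-2
t=5: S=-2, d=2, jump=3, S_6=1
t=6: S=1, d=1, jump=-1, S_7=0
t=7: S=0, d=0, jump=3, S_8=3
t=8: S=3, d=2, jump=3, S_9=6
t=9: S=6, d=1, jump=-1, S_10=5
t=10: S=5, d=2, jump=3, S_11=8
t=11: S=8, d=4, jump=0, S_12=8
t=12: S=8, d=4, jump=0, S_13=8
t=13: S=8, d=4, jump=0, S_14=8
t=14: S=8, d=3, jump=0, S_15=8
t=15: S=8, d=0, jump=3, S_16=11


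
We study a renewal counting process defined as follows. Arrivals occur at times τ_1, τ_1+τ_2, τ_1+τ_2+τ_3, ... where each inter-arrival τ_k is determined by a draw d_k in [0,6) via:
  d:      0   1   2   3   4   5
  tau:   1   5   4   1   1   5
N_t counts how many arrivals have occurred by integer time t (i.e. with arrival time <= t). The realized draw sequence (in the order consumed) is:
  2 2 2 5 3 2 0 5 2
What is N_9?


2

draw d_1=2: τ_1=4, arrival time A_1=4
draw d_2=2: τ_2=4, arrival time A_2=8
draw d_3=2: τ_3=4, arrival time A_3=12
draw d_4=5: τ_4=5, arrival time A_4=17
draw d_5=3: τ_5=1, arrival time A_5=18
draw d_6=2: τ_6=4, arrival time A_6=22
draw d_7=0: τ_7=1, arrival time A_7=23
draw d_8=5: τ_8=5, arrival time A_8=28
draw d_9=2: τ_9=4, arrival time A_9=32
N_t over t=0..9: 0:0 1:0 2:0 3:0 4:1 5:1 6:1 7:1 8:2 9:2


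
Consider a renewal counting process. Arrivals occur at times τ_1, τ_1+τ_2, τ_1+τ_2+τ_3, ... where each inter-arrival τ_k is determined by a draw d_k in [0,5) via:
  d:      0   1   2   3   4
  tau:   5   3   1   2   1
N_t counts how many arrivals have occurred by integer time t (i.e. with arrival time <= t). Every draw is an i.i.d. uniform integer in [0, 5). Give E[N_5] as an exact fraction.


Inter-arrival values over d=0..4: [5, 3, 1, 2, 1]
Each d has probability 1/5, so the pmf of τ is: f(1) = 2/5, f(2) = 1/5, f(3) = 1/5, f(5) = 1/5
Renewal equation for m(n) = E[N_n]: condition on τ_1 = k (if k <= n, one arrival plus a fresh copy on the remaining n−k steps): m(n) = F(n) + Σ_{k<=n} f(k)·m(n−k), where F(n) = P(τ <= n) and m(0) = 0
m(1) = F(1) = 2/5
m(2) = F(2) + f(1)·m(1) = 3/5 + 2/5·2/5 = 19/25
m(3) = F(3) + f(1)·m(2) + f(2)·m(1) = 4/5 + 2/5·19/25 + 1/5·2/5 = 148/125
m(4) = F(4) + f(1)·m(3) + f(2)·m(2) + f(3)·m(1) = 4/5 + 2/5·148/125 + 1/5·19/25 + 1/5·2/5 = 941/625
m(5) = F(5) + f(1)·m(4) + f(2)·m(3) + f(3)·m(2) = 1 + 2/5·941/625 + 1/5·148/125 + 1/5·19/25 = 6222/3125
E[N_5] = m(5) = 6222/3125

6222/3125


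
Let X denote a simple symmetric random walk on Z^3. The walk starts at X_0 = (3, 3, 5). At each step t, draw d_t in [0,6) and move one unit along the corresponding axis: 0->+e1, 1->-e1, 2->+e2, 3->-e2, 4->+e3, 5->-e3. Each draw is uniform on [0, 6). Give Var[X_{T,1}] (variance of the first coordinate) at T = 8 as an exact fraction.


Outcome values over d=0..5: [1, -1, 0, 0, 0, 0]
Σy = 0, Σy² = 2, M = 6
μ = 0/6 = 0,  σ² = 2/6 − (0)² = 1/3
Independent increments: Var[X_8] = 8·σ² = 8·(1/3) = 8/3

8/3


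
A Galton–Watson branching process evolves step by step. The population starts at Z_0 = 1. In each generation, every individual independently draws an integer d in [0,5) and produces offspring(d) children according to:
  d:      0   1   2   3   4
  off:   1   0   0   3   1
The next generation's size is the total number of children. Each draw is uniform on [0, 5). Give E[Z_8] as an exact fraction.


Outcome values over d=0..4: [1, 0, 0, 3, 1]
Σy = 5, Σy² = 11, M = 5
μ = 5/5 = 1,  σ² = 11/5 − (1)² = 6/5
E[Z_0] = 1
E[Z_1] = 1·E[Z_0] = 1
E[Z_2] = 1·E[Z_1] = 1
E[Z_3] = 1·E[Z_2] = 1
E[Z_4] = 1·E[Z_3] = 1
E[Z_5] = 1·E[Z_4] = 1
E[Z_6] = 1·E[Z_5] = 1
E[Z_7] = 1·E[Z_6] = 1
E[Z_8] = 1·E[Z_7] = 1

1


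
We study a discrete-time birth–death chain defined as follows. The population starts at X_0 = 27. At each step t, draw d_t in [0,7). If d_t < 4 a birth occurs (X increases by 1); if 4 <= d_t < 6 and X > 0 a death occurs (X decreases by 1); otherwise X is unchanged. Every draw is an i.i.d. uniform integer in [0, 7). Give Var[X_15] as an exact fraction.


X can drop by at most 1 per step and X_0 = 27 > T = 15, so X_t >= 27 − t >= 12 > 0 for every t <= 15: the floor at 0 (the 'and X > 0' condition) never binds. Hence X_15 = X_0 + Σ_{t<15} Y_t with i.i.d. increments Y_t = y(d_t) ∈ {+1, −1, 0}.
Outcome values over d=0..6: [1, 1, 1, 1, -1, -1, 0]
Σy = 2, Σy² = 6, M = 7
μ = 2/7 = 2/7,  σ² = 6/7 − (2/7)² = 38/49
Independent increments: Var[X_15] = 15·σ² = 15·(38/49) = 570/49

570/49


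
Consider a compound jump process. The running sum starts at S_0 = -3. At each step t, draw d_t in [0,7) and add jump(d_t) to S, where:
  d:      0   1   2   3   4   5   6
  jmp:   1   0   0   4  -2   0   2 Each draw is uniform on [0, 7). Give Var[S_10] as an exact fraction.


1500/49

Outcome values over d=0..6: [1, 0, 0, 4, -2, 0, 2]
Σy = 5, Σy² = 25, M = 7
μ = 5/7 = 5/7,  σ² = 25/7 − (5/7)² = 150/49
Independent increments: Var[S_10] = 10·σ² = 10·(150/49) = 1500/49


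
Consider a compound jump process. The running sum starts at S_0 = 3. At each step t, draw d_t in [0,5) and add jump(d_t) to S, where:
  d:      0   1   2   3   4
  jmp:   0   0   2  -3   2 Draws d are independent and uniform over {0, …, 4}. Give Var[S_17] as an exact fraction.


1428/25

Outcome values over d=0..4: [0, 0, 2, -3, 2]
Σy = 1, Σy² = 17, M = 5
μ = 1/5 = 1/5,  σ² = 17/5 − (1/5)² = 84/25
Independent increments: Var[S_17] = 17·σ² = 17·(84/25) = 1428/25


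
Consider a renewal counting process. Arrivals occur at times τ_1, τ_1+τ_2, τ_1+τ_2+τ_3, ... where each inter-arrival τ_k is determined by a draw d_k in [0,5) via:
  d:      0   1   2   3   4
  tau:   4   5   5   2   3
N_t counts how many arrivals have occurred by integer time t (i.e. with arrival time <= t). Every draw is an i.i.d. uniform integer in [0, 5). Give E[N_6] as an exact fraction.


Inter-arrival values over d=0..4: [4, 5, 5, 2, 3]
Each d has probability 1/5, so the pmf of τ is: f(2) = 1/5, f(3) = 1/5, f(4) = 1/5, f(5) = 2/5
Renewal equation for m(n) = E[N_n]: condition on τ_1 = k (if k <= n, one arrival plus a fresh copy on the remaining n−k steps): m(n) = F(n) + Σ_{k<=n} f(k)·m(n−k), where F(n) = P(τ <= n) and m(0) = 0
m(1) = F(1) = 0
m(2) = F(2) = 1/5
m(3) = F(3) = 2/5
m(4) = F(4) + f(2)·m(2) = 3/5 + 1/5·1/5 = 16/25
m(5) = F(5) + f(2)·m(3) + f(3)·m(2) = 1 + 1/5·2/5 + 1/5·1/5 = 28/25
m(6) = F(6) + f(2)·m(4) + f(3)·m(3) + f(4)·m(2) = 1 + 1/5·16/25 + 1/5·2/5 + 1/5·1/5 = 156/125
E[N_6] = m(6) = 156/125

156/125


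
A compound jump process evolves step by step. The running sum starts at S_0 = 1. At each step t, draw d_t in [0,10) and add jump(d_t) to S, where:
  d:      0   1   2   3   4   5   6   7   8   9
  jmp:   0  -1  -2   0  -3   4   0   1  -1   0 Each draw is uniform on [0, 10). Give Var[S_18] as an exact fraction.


1422/25

Outcome values over d=0..9: [0, -1, -2, 0, -3, 4, 0, 1, -1, 0]
Σy = -2, Σy² = 32, M = 10
μ = -2/10 = -1/5,  σ² = 32/10 − (-1/5)² = 79/25
Independent increments: Var[S_18] = 18·σ² = 18·(79/25) = 1422/25


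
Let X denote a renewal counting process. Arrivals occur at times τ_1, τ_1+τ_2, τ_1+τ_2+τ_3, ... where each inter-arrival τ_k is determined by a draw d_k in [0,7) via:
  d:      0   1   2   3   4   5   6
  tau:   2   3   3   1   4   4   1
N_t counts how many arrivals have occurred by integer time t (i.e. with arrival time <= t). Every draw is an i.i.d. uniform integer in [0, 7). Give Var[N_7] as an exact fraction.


518407851594/678223072849

Inter-arrival values over d=0..6: [2, 3, 3, 1, 4, 4, 1]
Each d has probability 1/7, so the pmf of τ is: f(1) = 2/7, f(2) = 1/7, f(3) = 2/7, f(4) = 2/7
Let p_n(j) = P(N_n = j), with p_0 = [1]. Condition on τ_1: p_n(0) = P(τ > n), and for j >= 1, p_n(j) = Σ_{k<=n} f(k)·p_{n−k}(j−1)
p_1 = [5/7, 2/7]  (j = 0..1)
p_2 = [4/7, 17/49, 4/49]  (j = 0..2)
p_3 = [2/7, 27/49, 48/343, 8/343]  (j = 0..3)
p_4 = [0, 32/49, 99/343, 124/2401, 16/2401]  (j = 0..4)
p_5 = [0, 20/49, 153/343, 302/2401, 304/16807, 32/16807]  (j = 0..5)
p_6 = [0, 12/49, 160/343, 557/2401, 120/2401, 720/117649, 64/117649]  (j = 0..6)
p_7 = [0, 4/49, 162/343, 767/2401, 1776/16807, 2208/117649, 1664/823543, 128/823543]  (j = 0..7)
E[N_7] = Σ j·p_7(j) = 2070651/823543;  E[N_7²] = Σ j²·p_7(j) = 5835765/823543
Var[N_7] = 5835765/823543 − (2070651/823543)² = 518407851594/678223072849


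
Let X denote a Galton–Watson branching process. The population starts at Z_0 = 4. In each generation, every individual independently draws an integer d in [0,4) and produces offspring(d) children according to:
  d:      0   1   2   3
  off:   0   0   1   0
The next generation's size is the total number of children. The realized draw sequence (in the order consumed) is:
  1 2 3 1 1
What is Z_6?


0

gen 0: Z_0=4, draws=[1, 2, 3, 1], offspring=[0, 1, 0, 0], Z_1=1
gen 1: Z_1=1, draws=[1], offspring=[0], Z_2=0
gen 2: Z_2=0, draws=[], offspring=[], Z_3=0
gen 3: Z_3=0, draws=[], offspring=[], Z_4=0
gen 4: Z_4=0, draws=[], offspring=[], Z_5=0
gen 5: Z_5=0, draws=[], offspring=[], Z_6=0


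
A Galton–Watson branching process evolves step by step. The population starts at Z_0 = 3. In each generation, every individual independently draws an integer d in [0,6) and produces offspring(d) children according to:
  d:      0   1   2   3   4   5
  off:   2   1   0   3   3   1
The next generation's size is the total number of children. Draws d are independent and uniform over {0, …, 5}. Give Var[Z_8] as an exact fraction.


Outcome values over d=0..5: [2, 1, 0, 3, 3, 1]
Σy = 10, Σy² = 24, M = 6
μ = 10/6 = 5/3,  σ² = 24/6 − (5/3)² = 11/9
V_0 = 0, E_0 = 3
V_1 = 11/9·E_0 + (5/3)²·V_0 = 11/3;  E_1 = 5
V_2 = 11/9·E_1 + (5/3)²·V_1 = 440/27;  E_2 = 25/3
V_3 = 11/9·E_2 + (5/3)²·V_2 = 13475/243;  E_3 = 125/9
V_4 = 11/9·E_3 + (5/3)²·V_3 = 374000/2187;  E_4 = 625/27
V_5 = 11/9·E_4 + (5/3)²·V_4 = 9906875/19683;  E_5 = 3125/81
V_6 = 11/9·E_5 + (5/3)²·V_5 = 256025000/177147;  E_6 = 15625/243
V_7 = 11/9·E_6 + (5/3)²·V_6 = 6525921875/1594323;  E_7 = 78125/729
V_8 = 11/9·E_7 + (5/3)²·V_7 = 165027500000/14348907;  E_8 = 390625/2187

165027500000/14348907


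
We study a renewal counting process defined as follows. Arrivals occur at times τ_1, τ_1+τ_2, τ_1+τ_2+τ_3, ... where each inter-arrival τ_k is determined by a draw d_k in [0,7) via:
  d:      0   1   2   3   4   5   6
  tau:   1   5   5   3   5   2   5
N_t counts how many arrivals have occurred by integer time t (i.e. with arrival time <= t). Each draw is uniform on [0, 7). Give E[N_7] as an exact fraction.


Inter-arrival values over d=0..6: [1, 5, 5, 3, 5, 2, 5]
Each d has probability 1/7, so the pmf of τ is: f(1) = 1/7, f(2) = 1/7, f(3) = 1/7, f(5) = 4/7
Renewal equation for m(n) = E[N_n]: condition on τ_1 = k (if k <= n, one arrival plus a fresh copy on the remaining n−k steps): m(n) = F(n) + Σ_{k<=n} f(k)·m(n−k), where F(n) = P(τ <= n) and m(0) = 0
m(1) = F(1) = 1/7
m(2) = F(2) + f(1)·m(1) = 2/7 + 1/7·1/7 = 15/49
m(3) = F(3) + f(1)·m(2) + f(2)·m(1) = 3/7 + 1/7·15/49 + 1/7·1/7 = 169/343
m(4) = F(4) + f(1)·m(3) + f(2)·m(2) + f(3)·m(1) = 3/7 + 1/7·169/343 + 1/7·15/49 + 1/7·1/7 = 1352/2401
m(5) = F(5) + f(1)·m(4) + f(2)·m(3) + f(3)·m(2) = 1 + 1/7·1352/2401 + 1/7·169/343 + 1/7·15/49 = 20077/16807
m(6) = F(6) + f(1)·m(5) + f(2)·m(4) + f(3)·m(3) + f(5)·m(1) = 1 + 1/7·20077/16807 + 1/7·1352/2401 + 1/7·169/343 + 4/7·1/7 = 165075/117649
m(7) = F(7) + f(1)·m(6) + f(2)·m(5) + f(3)·m(4) + f(5)·m(2) = 1 + 1/7·165075/117649 + 1/7·20077/16807 + 1/7·1352/2401 + 4/7·15/49 = 1339465/823543
E[N_7] = m(7) = 1339465/823543

1339465/823543


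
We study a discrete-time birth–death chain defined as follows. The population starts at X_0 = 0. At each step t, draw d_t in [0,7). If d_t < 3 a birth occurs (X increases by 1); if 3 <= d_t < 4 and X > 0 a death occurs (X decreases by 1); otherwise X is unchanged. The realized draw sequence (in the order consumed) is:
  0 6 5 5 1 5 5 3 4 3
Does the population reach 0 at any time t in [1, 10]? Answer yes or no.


yes

t=0: X=0, d=0 → birth, X_1=1
t=1: X=1, d=6 → hold, X_2=1
t=2: X=1, d=5 → hold, X_3=1
t=3: X=1, d=5 → hold, X_4=1
t=4: X=1, d=1 → birth, X_5=2
t=5: X=2, d=5 → hold, X_6=2
t=6: X=2, d=5 → hold, X_7=2
t=7: X=2, d=3 → death, X_8=1
t=8: X=1, d=4 → hold, X_9=1
t=9: X=1, d=3 → death, X_10=0


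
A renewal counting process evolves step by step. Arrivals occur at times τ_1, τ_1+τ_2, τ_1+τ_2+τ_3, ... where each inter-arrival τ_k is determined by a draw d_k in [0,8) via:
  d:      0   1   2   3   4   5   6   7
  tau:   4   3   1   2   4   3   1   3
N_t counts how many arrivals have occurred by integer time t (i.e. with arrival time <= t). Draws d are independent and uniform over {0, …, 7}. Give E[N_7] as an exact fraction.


40233/16384

Inter-arrival values over d=0..7: [4, 3, 1, 2, 4, 3, 1, 3]
Each d has probability 1/8, so the pmf of τ is: f(1) = 1/4, f(2) = 1/8, f(3) = 3/8, f(4) = 1/4
Renewal equation for m(n) = E[N_n]: condition on τ_1 = k (if k <= n, one arrival plus a fresh copy on the remaining n−k steps): m(n) = F(n) + Σ_{k<=n} f(k)·m(n−k), where F(n) = P(τ <= n) and m(0) = 0
m(1) = F(1) = 1/4
m(2) = F(2) + f(1)·m(1) = 3/8 + 1/4·1/4 = 7/16
m(3) = F(3) + f(1)·m(2) + f(2)·m(1) = 3/4 + 1/4·7/16 + 1/8·1/4 = 57/64
m(4) = F(4) + f(1)·m(3) + f(2)·m(2) + f(3)·m(1) = 1 + 1/4·57/64 + 1/8·7/16 + 3/8·1/4 = 351/256
m(5) = F(5) + f(1)·m(4) + f(2)·m(3) + f(3)·m(2) + f(4)·m(1) = 1 + 1/4·351/256 + 1/8·57/64 + 3/8·7/16 + 1/4·1/4 = 1721/1024
m(6) = F(6) + f(1)·m(5) + f(2)·m(4) + f(3)·m(3) + f(4)·m(2) = 1 + 1/4·1721/1024 + 1/8·351/256 + 3/8·57/64 + 1/4·7/16 = 8335/4096
m(7) = F(7) + f(1)·m(6) + f(2)·m(5) + f(3)·m(4) + f(4)·m(3) = 1 + 1/4·8335/4096 + 1/8·1721/1024 + 3/8·351/256 + 1/4·57/64 = 40233/16384
E[N_7] = m(7) = 40233/16384


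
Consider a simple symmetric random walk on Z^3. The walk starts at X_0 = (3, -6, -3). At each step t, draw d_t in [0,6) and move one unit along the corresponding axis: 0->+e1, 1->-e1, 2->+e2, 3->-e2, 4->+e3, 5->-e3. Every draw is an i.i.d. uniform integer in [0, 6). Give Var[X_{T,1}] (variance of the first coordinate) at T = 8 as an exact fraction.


Outcome values over d=0..5: [1, -1, 0, 0, 0, 0]
Σy = 0, Σy² = 2, M = 6
μ = 0/6 = 0,  σ² = 2/6 − (0)² = 1/3
Independent increments: Var[X_8] = 8·σ² = 8·(1/3) = 8/3

8/3


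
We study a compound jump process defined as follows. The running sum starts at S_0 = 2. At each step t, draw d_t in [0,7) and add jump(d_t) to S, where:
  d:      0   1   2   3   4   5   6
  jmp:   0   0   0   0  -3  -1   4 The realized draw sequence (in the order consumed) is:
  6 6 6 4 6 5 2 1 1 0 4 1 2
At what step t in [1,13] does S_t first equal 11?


4

t=0: S=2, d=6, jump=4, S_1=6
t=1: S=6, d=6, jump=4, S_2=10
t=2: S=10, d=6, jump=4, S_3=14
t=3: S=14, d=4, jump=-3, S_4=11
t=4: S=11, d=6, jump=4, S_5=15
t=5: S=15, d=5, jump=-1, S_6=14
t=6: S=14, d=2, jump=0, S_7=14
t=7: S=14, d=1, jump=0, S_8=14
t=8: S=14, d=1, jump=0, S_9=14
t=9: S=14, d=0, jump=0, S_10=14
t=10: S=14, d=4, jump=-3, S_11=11
t=11: S=11, d=1, jump=0, S_12=11
t=12: S=11, d=2, jump=0, S_13=11


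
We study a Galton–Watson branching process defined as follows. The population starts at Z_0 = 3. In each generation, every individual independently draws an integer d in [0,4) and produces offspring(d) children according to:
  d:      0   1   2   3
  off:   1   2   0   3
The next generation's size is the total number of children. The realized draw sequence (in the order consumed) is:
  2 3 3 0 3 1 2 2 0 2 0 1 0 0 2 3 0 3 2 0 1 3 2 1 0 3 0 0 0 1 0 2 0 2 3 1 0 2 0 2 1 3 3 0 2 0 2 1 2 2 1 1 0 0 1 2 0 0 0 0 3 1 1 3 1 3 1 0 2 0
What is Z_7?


27

gen 0: Z_0=3, draws=[2, 3, 3], offspring=[0, 3, 3], Z_1=6
gen 1: Z_1=6, draws=[0, 3, 1, 2, 2, 0], offspring=[1, 3, 2, 0, 0, 1], Z_2=7
gen 2: Z_2=7, draws=[2, 0, 1, 0, 0, 2, 3], offspring=[0, 1, 2, 1, 1, 0, 3], Z_3=8
gen 3: Z_3=8, draws=[0, 3, 2, 0, 1, 3, 2, 1], offspring=[1, 3, 0, 1, 2, 3, 0, 2], Z_4=12
gen 4: Z_4=12, draws=[0, 3, 0, 0, 0, 1, 0, 2, 0, 2, 3, 1], offspring=[1, 3, 1, 1, 1, 2, 1, 0, 1, 0, 3, 2], Z_5=16
gen 5: Z_5=16, draws=[0, 2, 0, 2, 1, 3, 3, 0, 2, 0, 2, 1, 2, 2, 1, 1], offspring=[1, 0, 1, 0, 2, 3, 3, 1, 0, 1, 0, 2, 0, 0, 2, 2], Z_6=18
gen 6: Z_6=18, draws=[0, 0, 1, 2, 0, 0, 0, 0, 3, 1, 1, 3, 1, 3, 1, 0, 2, 0], offspring=[1, 1, 2, 0, 1, 1, 1, 1, 3, 2, 2, 3, 2, 3, 2, 1, 0, 1], Z_7=27


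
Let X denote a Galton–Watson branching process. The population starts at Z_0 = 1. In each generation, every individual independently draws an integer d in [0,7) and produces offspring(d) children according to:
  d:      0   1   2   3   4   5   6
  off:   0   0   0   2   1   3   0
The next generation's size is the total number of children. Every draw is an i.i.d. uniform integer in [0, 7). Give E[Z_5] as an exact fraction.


7776/16807

Outcome values over d=0..6: [0, 0, 0, 2, 1, 3, 0]
Σy = 6, Σy² = 14, M = 7
μ = 6/7 = 6/7,  σ² = 14/7 − (6/7)² = 62/49
E[Z_0] = 1
E[Z_1] = 6/7·E[Z_0] = 6/7
E[Z_2] = 6/7·E[Z_1] = 36/49
E[Z_3] = 6/7·E[Z_2] = 216/343
E[Z_4] = 6/7·E[Z_3] = 1296/2401
E[Z_5] = 6/7·E[Z_4] = 7776/16807


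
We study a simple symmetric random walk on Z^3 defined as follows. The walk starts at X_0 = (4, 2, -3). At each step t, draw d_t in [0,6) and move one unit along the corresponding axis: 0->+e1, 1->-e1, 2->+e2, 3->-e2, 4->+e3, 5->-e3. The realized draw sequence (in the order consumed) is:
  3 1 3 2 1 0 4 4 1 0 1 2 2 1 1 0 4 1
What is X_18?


t=0: X=(4, 2, -3), d=3 → -e2, X_1=(4, 1, -3)
t=1: X=(4, 1, -3), d=1 → -e1, X_2=(3, 1, -3)
t=2: X=(3, 1, -3), d=3 → -e2, X_3=(3, 0, -3)
t=3: X=(3, 0, -3), d=2 → +e2, X_4=(3, 1, -3)
t=4: X=(3, 1, -3), d=1 → -e1, X_5=(2, 1, -3)
t=5: X=(2, 1, -3), d=0 → +e1, X_6=(3, 1, -3)
t=6: X=(3, 1, -3), d=4 → +e3, X_7=(3, 1, -2)
t=7: X=(3, 1, -2), d=4 → +e3, X_8=(3, 1, -1)
t=8: X=(3, 1, -1), d=1 → -e1, X_9=(2, 1, -1)
t=9: X=(2, 1, -1), d=0 → +e1, X_10=(3, 1, -1)
t=10: X=(3, 1, -1), d=1 → -e1, X_11=(2, 1, -1)
t=11: X=(2, 1, -1), d=2 → +e2, X_12=(2, 2, -1)
t=12: X=(2, 2, -1), d=2 → +e2, X_13=(2, 3, -1)
t=13: X=(2, 3, -1), d=1 → -e1, X_14=(1, 3, -1)
t=14: X=(1, 3, -1), d=1 → -e1, X_15=(0, 3, -1)
t=15: X=(0, 3, -1), d=0 → +e1, X_16=(1, 3, -1)
t=16: X=(1, 3, -1), d=4 → +e3, X_17=(1, 3, 0)
t=17: X=(1, 3, 0), d=1 → -e1, X_18=(0, 3, 0)

(0, 3, 0)


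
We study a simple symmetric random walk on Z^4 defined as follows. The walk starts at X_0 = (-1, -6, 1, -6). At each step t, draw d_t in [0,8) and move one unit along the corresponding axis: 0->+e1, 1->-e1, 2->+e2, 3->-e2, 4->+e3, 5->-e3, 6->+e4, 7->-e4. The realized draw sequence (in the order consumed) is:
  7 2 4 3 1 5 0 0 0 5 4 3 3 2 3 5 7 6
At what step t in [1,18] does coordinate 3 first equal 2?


t=0: X=(-1, -6, 1, -6), d=7 → -e4, X_1=(-1, -6, 1, -7)
t=1: X=(-1, -6, 1, -7), d=2 → +e2, X_2=(-1, -5, 1, -7)
t=2: X=(-1, -5, 1, -7), d=4 → +e3, X_3=(-1, -5, 2, -7)
t=3: X=(-1, -5, 2, -7), d=3 → -e2, X_4=(-1, -6, 2, -7)
t=4: X=(-1, -6, 2, -7), d=1 → -e1, X_5=(-2, -6, 2, -7)
t=5: X=(-2, -6, 2, -7), d=5 → -e3, X_6=(-2, -6, 1, -7)
t=6: X=(-2, -6, 1, -7), d=0 → +e1, X_7=(-1, -6, 1, -7)
t=7: X=(-1, -6, 1, -7), d=0 → +e1, X_8=(0, -6, 1, -7)
t=8: X=(0, -6, 1, -7), d=0 → +e1, X_9=(1, -6, 1, -7)
t=9: X=(1, -6, 1, -7), d=5 → -e3, X_10=(1, -6, 0, -7)
t=10: X=(1, -6, 0, -7), d=4 → +e3, X_11=(1, -6, 1, -7)
t=11: X=(1, -6, 1, -7), d=3 → -e2, X_12=(1, -7, 1, -7)
t=12: X=(1, -7, 1, -7), d=3 → -e2, X_13=(1, -8, 1, -7)
t=13: X=(1, -8, 1, -7), d=2 → +e2, X_14=(1, -7, 1, -7)
t=14: X=(1, -7, 1, -7), d=3 → -e2, X_15=(1, -8, 1, -7)
t=15: X=(1, -8, 1, -7), d=5 → -e3, X_16=(1, -8, 0, -7)
t=16: X=(1, -8, 0, -7), d=7 → -e4, X_17=(1, -8, 0, -8)
t=17: X=(1, -8, 0, -8), d=6 → +e4, X_18=(1, -8, 0, -7)

3


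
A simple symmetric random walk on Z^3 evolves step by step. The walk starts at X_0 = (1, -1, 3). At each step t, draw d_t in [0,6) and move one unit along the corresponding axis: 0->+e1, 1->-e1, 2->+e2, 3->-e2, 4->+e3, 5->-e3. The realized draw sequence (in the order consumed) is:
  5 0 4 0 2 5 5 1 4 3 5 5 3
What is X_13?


(2, -2, 0)

t=0: X=(1, -1, 3), d=5 → -e3, X_1=(1, -1, 2)
t=1: X=(1, -1, 2), d=0 → +e1, X_2=(2, -1, 2)
t=2: X=(2, -1, 2), d=4 → +e3, X_3=(2, -1, 3)
t=3: X=(2, -1, 3), d=0 → +e1, X_4=(3, -1, 3)
t=4: X=(3, -1, 3), d=2 → +e2, X_5=(3, 0, 3)
t=5: X=(3, 0, 3), d=5 → -e3, X_6=(3, 0, 2)
t=6: X=(3, 0, 2), d=5 → -e3, X_7=(3, 0, 1)
t=7: X=(3, 0, 1), d=1 → -e1, X_8=(2, 0, 1)
t=8: X=(2, 0, 1), d=4 → +e3, X_9=(2, 0, 2)
t=9: X=(2, 0, 2), d=3 → -e2, X_10=(2, -1, 2)
t=10: X=(2, -1, 2), d=5 → -e3, X_11=(2, -1, 1)
t=11: X=(2, -1, 1), d=5 → -e3, X_12=(2, -1, 0)
t=12: X=(2, -1, 0), d=3 → -e2, X_13=(2, -2, 0)


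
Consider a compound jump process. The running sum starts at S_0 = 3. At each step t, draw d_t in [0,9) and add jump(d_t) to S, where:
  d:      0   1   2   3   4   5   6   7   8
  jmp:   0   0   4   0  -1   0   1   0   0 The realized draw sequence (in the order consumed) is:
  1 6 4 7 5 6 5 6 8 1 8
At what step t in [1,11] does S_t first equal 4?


t=0: S=3, d=1, jump=0, S_1=3
t=1: S=3, d=6, jump=1, S_2=4
t=2: S=4, d=4, jump=-1, S_3=3
t=3: S=3, d=7, jump=0, S_4=3
t=4: S=3, d=5, jump=0, S_5=3
t=5: S=3, d=6, jump=1, S_6=4
t=6: S=4, d=5, jump=0, S_7=4
t=7: S=4, d=6, jump=1, S_8=5
t=8: S=5, d=8, jump=0, S_9=5
t=9: S=5, d=1, jump=0, S_10=5
t=10: S=5, d=8, jump=0, S_11=5

2


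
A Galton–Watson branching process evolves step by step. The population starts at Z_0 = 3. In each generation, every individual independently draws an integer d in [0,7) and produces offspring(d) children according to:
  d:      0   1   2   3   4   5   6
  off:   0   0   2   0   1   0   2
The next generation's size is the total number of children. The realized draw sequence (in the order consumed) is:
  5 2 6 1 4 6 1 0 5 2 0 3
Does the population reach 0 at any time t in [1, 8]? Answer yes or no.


gen 0: Z_0=3, draws=[5, 2, 6], offspring=[0, 2, 2], Z_1=4
gen 1: Z_1=4, draws=[1, 4, 6, 1], offspring=[0, 1, 2, 0], Z_2=3
gen 2: Z_2=3, draws=[0, 5, 2], offspring=[0, 0, 2], Z_3=2
gen 3: Z_3=2, draws=[0, 3], offspring=[0, 0], Z_4=0
gen 4: Z_4=0, draws=[], offspring=[], Z_5=0
gen 5: Z_5=0, draws=[], offspring=[], Z_6=0
gen 6: Z_6=0, draws=[], offspring=[], Z_7=0
gen 7: Z_7=0, draws=[], offspring=[], Z_8=0

yes


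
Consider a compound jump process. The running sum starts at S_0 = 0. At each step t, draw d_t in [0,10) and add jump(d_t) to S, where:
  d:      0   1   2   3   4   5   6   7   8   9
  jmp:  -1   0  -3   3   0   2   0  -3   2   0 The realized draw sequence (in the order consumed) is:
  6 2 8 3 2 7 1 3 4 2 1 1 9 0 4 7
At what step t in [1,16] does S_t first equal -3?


t=0: S=0, d=6, jump=0, S_1=0
t=1: S=0, d=2, jump=-3, S_2=-3
t=2: S=-3, d=8, jump=2, S_3=-1
t=3: S=-1, d=3, jump=3, S_4=2
t=4: S=2, d=2, jump=-3, S_5=-1
t=5: S=-1, d=7, jump=-3, S_6=-4
t=6: S=-4, d=1, jump=0, S_7=-4
t=7: S=-4, d=3, jump=3, S_8=-1
t=8: S=-1, d=4, jump=0, S_9=-1
t=9: S=-1, d=2, jump=-3, S_10=-4
t=10: S=-4, d=1, jump=0, S_11=-4
t=11: S=-4, d=1, jump=0, S_12=-4
t=12: S=-4, d=9, jump=0, S_13=-4
t=13: S=-4, d=0, jump=-1, S_14=-5
t=14: S=-5, d=4, jump=0, S_15=-5
t=15: S=-5, d=7, jump=-3, S_16=-8

2


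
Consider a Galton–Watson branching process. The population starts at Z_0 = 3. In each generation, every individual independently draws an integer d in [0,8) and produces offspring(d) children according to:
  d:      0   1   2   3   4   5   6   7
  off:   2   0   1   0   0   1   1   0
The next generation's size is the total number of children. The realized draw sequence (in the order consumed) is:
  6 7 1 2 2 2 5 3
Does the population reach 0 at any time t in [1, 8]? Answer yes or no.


gen 0: Z_0=3, draws=[6, 7, 1], offspring=[1, 0, 0], Z_1=1
gen 1: Z_1=1, draws=[2], offspring=[1], Z_2=1
gen 2: Z_2=1, draws=[2], offspring=[1], Z_3=1
gen 3: Z_3=1, draws=[2], offspring=[1], Z_4=1
gen 4: Z_4=1, draws=[5], offspring=[1], Z_5=1
gen 5: Z_5=1, draws=[3], offspring=[0], Z_6=0
gen 6: Z_6=0, draws=[], offspring=[], Z_7=0
gen 7: Z_7=0, draws=[], offspring=[], Z_8=0

yes


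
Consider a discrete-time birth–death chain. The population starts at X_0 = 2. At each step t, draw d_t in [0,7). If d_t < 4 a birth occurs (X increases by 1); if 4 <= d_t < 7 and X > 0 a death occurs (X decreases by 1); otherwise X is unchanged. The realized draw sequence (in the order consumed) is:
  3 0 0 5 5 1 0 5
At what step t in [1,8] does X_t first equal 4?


t=0: X=2, d=3 → birth, X_1=3
t=1: X=3, d=0 → birth, X_2=4
t=2: X=4, d=0 → birth, X_3=5
t=3: X=5, d=5 → death, X_4=4
t=4: X=4, d=5 → death, X_5=3
t=5: X=3, d=1 → birth, X_6=4
t=6: X=4, d=0 → birth, X_7=5
t=7: X=5, d=5 → death, X_8=4

2


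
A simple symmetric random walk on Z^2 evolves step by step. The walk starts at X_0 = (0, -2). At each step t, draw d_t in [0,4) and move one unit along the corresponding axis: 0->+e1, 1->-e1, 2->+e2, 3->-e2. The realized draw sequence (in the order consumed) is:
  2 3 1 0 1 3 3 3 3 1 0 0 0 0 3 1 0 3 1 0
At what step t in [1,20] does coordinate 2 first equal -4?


t=0: X=(0, -2), d=2 → +e2, X_1=(0, -1)
t=1: X=(0, -1), d=3 → -e2, X_2=(0, -2)
t=2: X=(0, -2), d=1 → -e1, X_3=(-1, -2)
t=3: X=(-1, -2), d=0 → +e1, X_4=(0, -2)
t=4: X=(0, -2), d=1 → -e1, X_5=(-1, -2)
t=5: X=(-1, -2), d=3 → -e2, X_6=(-1, -3)
t=6: X=(-1, -3), d=3 → -e2, X_7=(-1, -4)
t=7: X=(-1, -4), d=3 → -e2, X_8=(-1, -5)
t=8: X=(-1, -5), d=3 → -e2, X_9=(-1, -6)
t=9: X=(-1, -6), d=1 → -e1, X_10=(-2, -6)
t=10: X=(-2, -6), d=0 → +e1, X_11=(-1, -6)
t=11: X=(-1, -6), d=0 → +e1, X_12=(0, -6)
t=12: X=(0, -6), d=0 → +e1, X_13=(1, -6)
t=13: X=(1, -6), d=0 → +e1, X_14=(2, -6)
t=14: X=(2, -6), d=3 → -e2, X_15=(2, -7)
t=15: X=(2, -7), d=1 → -e1, X_16=(1, -7)
t=16: X=(1, -7), d=0 → +e1, X_17=(2, -7)
t=17: X=(2, -7), d=3 → -e2, X_18=(2, -8)
t=18: X=(2, -8), d=1 → -e1, X_19=(1, -8)
t=19: X=(1, -8), d=0 → +e1, X_20=(2, -8)

7


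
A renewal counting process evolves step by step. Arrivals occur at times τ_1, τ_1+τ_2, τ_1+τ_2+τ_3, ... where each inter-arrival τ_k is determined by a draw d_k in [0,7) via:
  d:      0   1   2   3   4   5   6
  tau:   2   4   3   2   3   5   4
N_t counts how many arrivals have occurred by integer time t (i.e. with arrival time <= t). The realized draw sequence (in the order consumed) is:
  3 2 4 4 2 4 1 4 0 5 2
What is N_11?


draw d_1=3: τ_1=2, arrival time A_1=2
draw d_2=2: τ_2=3, arrival time A_2=5
draw d_3=4: τ_3=3, arrival time A_3=8
draw d_4=4: τ_4=3, arrival time A_4=11
draw d_5=2: τ_5=3, arrival time A_5=14
draw d_6=4: τ_6=3, arrival time A_6=17
draw d_7=1: τ_7=4, arrival time A_7=21
draw d_8=4: τ_8=3, arrival time A_8=24
draw d_9=0: τ_9=2, arrival time A_9=26
draw d_10=5: τ_10=5, arrival time A_10=31
draw d_11=2: τ_11=3, arrival time A_11=34
N_t over t=0..11: 0:0 1:0 2:1 3:1 4:1 5:2 6:2 7:2 8:3 9:3 10:3 11:4

4


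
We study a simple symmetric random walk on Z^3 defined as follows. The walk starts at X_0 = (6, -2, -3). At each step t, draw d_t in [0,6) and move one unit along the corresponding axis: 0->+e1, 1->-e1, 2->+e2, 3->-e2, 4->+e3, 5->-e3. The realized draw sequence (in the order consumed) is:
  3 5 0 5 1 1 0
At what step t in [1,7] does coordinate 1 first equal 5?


t=0: X=(6, -2, -3), d=3 → -e2, X_1=(6, -3, -3)
t=1: X=(6, -3, -3), d=5 → -e3, X_2=(6, -3, -4)
t=2: X=(6, -3, -4), d=0 → +e1, X_3=(7, -3, -4)
t=3: X=(7, -3, -4), d=5 → -e3, X_4=(7, -3, -5)
t=4: X=(7, -3, -5), d=1 → -e1, X_5=(6, -3, -5)
t=5: X=(6, -3, -5), d=1 → -e1, X_6=(5, -3, -5)
t=6: X=(5, -3, -5), d=0 → +e1, X_7=(6, -3, -5)

6


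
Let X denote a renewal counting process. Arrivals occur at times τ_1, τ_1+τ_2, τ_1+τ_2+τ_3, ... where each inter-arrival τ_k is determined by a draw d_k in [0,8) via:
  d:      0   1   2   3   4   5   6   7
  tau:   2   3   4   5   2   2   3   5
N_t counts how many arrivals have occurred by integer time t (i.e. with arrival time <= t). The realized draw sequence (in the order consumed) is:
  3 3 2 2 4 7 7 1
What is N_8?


1

draw d_1=3: τ_1=5, arrival time A_1=5
draw d_2=3: τ_2=5, arrival time A_2=10
draw d_3=2: τ_3=4, arrival time A_3=14
draw d_4=2: τ_4=4, arrival time A_4=18
draw d_5=4: τ_5=2, arrival time A_5=20
draw d_6=7: τ_6=5, arrival time A_6=25
draw d_7=7: τ_7=5, arrival time A_7=30
draw d_8=1: τ_8=3, arrival time A_8=33
N_t over t=0..8: 0:0 1:0 2:0 3:0 4:0 5:1 6:1 7:1 8:1


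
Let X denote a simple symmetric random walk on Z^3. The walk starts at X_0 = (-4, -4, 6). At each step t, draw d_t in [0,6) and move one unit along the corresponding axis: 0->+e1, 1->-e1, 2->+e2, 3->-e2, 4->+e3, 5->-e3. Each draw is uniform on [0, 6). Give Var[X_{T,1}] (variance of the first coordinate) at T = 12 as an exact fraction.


4

Outcome values over d=0..5: [1, -1, 0, 0, 0, 0]
Σy = 0, Σy² = 2, M = 6
μ = 0/6 = 0,  σ² = 2/6 − (0)² = 1/3
Independent increments: Var[X_12] = 12·σ² = 12·(1/3) = 4


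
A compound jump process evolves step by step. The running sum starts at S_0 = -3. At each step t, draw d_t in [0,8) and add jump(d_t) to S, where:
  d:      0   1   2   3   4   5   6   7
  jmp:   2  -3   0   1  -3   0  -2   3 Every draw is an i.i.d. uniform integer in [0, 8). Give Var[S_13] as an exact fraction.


Outcome values over d=0..7: [2, -3, 0, 1, -3, 0, -2, 3]
Σy = -2, Σy² = 36, M = 8
μ = -2/8 = -1/4,  σ² = 36/8 − (-1/4)² = 71/16
Independent increments: Var[S_13] = 13·σ² = 13·(71/16) = 923/16

923/16


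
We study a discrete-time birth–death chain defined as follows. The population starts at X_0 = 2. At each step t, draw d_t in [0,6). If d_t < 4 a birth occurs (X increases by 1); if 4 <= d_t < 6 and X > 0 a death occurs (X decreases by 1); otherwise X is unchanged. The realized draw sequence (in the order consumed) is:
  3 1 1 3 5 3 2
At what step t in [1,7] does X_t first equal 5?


t=0: X=2, d=3 → birth, X_1=3
t=1: X=3, d=1 → birth, X_2=4
t=2: X=4, d=1 → birth, X_3=5
t=3: X=5, d=3 → birth, X_4=6
t=4: X=6, d=5 → death, X_5=5
t=5: X=5, d=3 → birth, X_6=6
t=6: X=6, d=2 → birth, X_7=7

3


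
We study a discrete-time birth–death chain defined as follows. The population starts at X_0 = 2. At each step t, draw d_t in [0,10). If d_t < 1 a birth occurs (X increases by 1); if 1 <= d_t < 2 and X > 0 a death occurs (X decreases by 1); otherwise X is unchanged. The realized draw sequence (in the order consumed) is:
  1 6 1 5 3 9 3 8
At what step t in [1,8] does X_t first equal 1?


1

t=0: X=2, d=1 → death, X_1=1
t=1: X=1, d=6 → hold, X_2=1
t=2: X=1, d=1 → death, X_3=0
t=3: X=0, d=5 → hold, X_4=0
t=4: X=0, d=3 → hold, X_5=0
t=5: X=0, d=9 → hold, X_6=0
t=6: X=0, d=3 → hold, X_7=0
t=7: X=0, d=8 → hold, X_8=0


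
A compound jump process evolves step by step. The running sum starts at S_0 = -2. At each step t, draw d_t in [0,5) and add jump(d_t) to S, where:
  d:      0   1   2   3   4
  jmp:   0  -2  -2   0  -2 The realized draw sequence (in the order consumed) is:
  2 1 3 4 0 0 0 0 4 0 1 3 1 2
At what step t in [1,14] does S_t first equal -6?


2

t=0: S=-2, d=2, jump=-2, S_1=-4
t=1: S=-4, d=1, jump=-2, S_2=-6
t=2: S=-6, d=3, jump=0, S_3=-6
t=3: S=-6, d=4, jump=-2, S_4=-8
t=4: S=-8, d=0, jump=0, S_5=-8
t=5: S=-8, d=0, jump=0, S_6=-8
t=6: S=-8, d=0, jump=0, S_7=-8
t=7: S=-8, d=0, jump=0, S_8=-8
t=8: S=-8, d=4, jump=-2, S_9=-10
t=9: S=-10, d=0, jump=0, S_10=-10
t=10: S=-10, d=1, jump=-2, S_11=-12
t=11: S=-12, d=3, jump=0, S_12=-12
t=12: S=-12, d=1, jump=-2, S_13=-14
t=13: S=-14, d=2, jump=-2, S_14=-16


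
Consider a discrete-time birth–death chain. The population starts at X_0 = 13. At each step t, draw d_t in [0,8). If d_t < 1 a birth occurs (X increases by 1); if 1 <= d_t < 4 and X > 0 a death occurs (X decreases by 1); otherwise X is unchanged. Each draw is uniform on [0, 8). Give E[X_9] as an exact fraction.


43/4

X can drop by at most 1 per step and X_0 = 13 > T = 9, so X_t >= 13 − t >= 4 > 0 for every t <= 9: the floor at 0 (the 'and X > 0' condition) never binds. Hence X_9 = X_0 + Σ_{t<9} Y_t with i.i.d. increments Y_t = y(d_t) ∈ {+1, −1, 0}.
Outcome values over d=0..7: [1, -1, -1, -1, 0, 0, 0, 0]
Σy = -2, Σy² = 4, M = 8
μ = -2/8 = -1/4,  σ² = 4/8 − (-1/4)² = 7/16
E[X_9] = 13 + 9·(-1/4) = 43/4


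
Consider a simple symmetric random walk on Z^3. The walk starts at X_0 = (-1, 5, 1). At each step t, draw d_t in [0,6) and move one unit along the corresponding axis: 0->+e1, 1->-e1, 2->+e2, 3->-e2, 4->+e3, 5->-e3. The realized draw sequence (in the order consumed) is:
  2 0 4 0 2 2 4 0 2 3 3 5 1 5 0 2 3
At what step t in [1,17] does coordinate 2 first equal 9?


9

t=0: X=(-1, 5, 1), d=2 → +e2, X_1=(-1, 6, 1)
t=1: X=(-1, 6, 1), d=0 → +e1, X_2=(0, 6, 1)
t=2: X=(0, 6, 1), d=4 → +e3, X_3=(0, 6, 2)
t=3: X=(0, 6, 2), d=0 → +e1, X_4=(1, 6, 2)
t=4: X=(1, 6, 2), d=2 → +e2, X_5=(1, 7, 2)
t=5: X=(1, 7, 2), d=2 → +e2, X_6=(1, 8, 2)
t=6: X=(1, 8, 2), d=4 → +e3, X_7=(1, 8, 3)
t=7: X=(1, 8, 3), d=0 → +e1, X_8=(2, 8, 3)
t=8: X=(2, 8, 3), d=2 → +e2, X_9=(2, 9, 3)
t=9: X=(2, 9, 3), d=3 → -e2, X_10=(2, 8, 3)
t=10: X=(2, 8, 3), d=3 → -e2, X_11=(2, 7, 3)
t=11: X=(2, 7, 3), d=5 → -e3, X_12=(2, 7, 2)
t=12: X=(2, 7, 2), d=1 → -e1, X_13=(1, 7, 2)
t=13: X=(1, 7, 2), d=5 → -e3, X_14=(1, 7, 1)
t=14: X=(1, 7, 1), d=0 → +e1, X_15=(2, 7, 1)
t=15: X=(2, 7, 1), d=2 → +e2, X_16=(2, 8, 1)
t=16: X=(2, 8, 1), d=3 → -e2, X_17=(2, 7, 1)


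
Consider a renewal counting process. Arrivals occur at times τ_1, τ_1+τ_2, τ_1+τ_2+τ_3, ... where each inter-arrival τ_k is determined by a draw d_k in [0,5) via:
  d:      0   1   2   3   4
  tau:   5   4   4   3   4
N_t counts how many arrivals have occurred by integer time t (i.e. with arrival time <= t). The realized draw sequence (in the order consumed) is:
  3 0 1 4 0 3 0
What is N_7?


draw d_1=3: τ_1=3, arrival time A_1=3
draw d_2=0: τ_2=5, arrival time A_2=8
draw d_3=1: τ_3=4, arrival time A_3=12
draw d_4=4: τ_4=4, arrival time A_4=16
draw d_5=0: τ_5=5, arrival time A_5=21
draw d_6=3: τ_6=3, arrival time A_6=24
draw d_7=0: τ_7=5, arrival time A_7=29
N_t over t=0..7: 0:0 1:0 2:0 3:1 4:1 5:1 6:1 7:1

1


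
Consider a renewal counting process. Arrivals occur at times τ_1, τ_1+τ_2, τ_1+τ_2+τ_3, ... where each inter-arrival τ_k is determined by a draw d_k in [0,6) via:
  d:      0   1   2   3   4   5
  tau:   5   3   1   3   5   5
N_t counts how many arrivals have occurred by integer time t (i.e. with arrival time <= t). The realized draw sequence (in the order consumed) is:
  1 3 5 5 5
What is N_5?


draw d_1=1: τ_1=3, arrival time A_1=3
draw d_2=3: τ_2=3, arrival time A_2=6
draw d_3=5: τ_3=5, arrival time A_3=11
draw d_4=5: τ_4=5, arrival time A_4=16
draw d_5=5: τ_5=5, arrival time A_5=21
N_t over t=0..5: 0:0 1:0 2:0 3:1 4:1 5:1

1


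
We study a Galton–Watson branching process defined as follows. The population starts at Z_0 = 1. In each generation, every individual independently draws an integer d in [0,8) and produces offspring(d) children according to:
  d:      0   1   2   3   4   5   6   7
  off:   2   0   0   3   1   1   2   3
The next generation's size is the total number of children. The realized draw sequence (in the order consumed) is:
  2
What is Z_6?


0

gen 0: Z_0=1, draws=[2], offspring=[0], Z_1=0
gen 1: Z_1=0, draws=[], offspring=[], Z_2=0
gen 2: Z_2=0, draws=[], offspring=[], Z_3=0
gen 3: Z_3=0, draws=[], offspring=[], Z_4=0
gen 4: Z_4=0, draws=[], offspring=[], Z_5=0
gen 5: Z_5=0, draws=[], offspring=[], Z_6=0


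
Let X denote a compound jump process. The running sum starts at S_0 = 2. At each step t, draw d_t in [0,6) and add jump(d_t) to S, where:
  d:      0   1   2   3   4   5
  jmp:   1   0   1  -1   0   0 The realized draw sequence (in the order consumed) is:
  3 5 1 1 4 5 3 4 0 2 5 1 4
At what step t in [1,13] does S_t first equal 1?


t=0: S=2, d=3, jump=-1, S_1=1
t=1: S=1, d=5, jump=0, S_2=1
t=2: S=1, d=1, jump=0, S_3=1
t=3: S=1, d=1, jump=0, S_4=1
t=4: S=1, d=4, jump=0, S_5=1
t=5: S=1, d=5, jump=0, S_6=1
t=6: S=1, d=3, jump=-1, S_7=0
t=7: S=0, d=4, jump=0, S_8=0
t=8: S=0, d=0, jump=1, S_9=1
t=9: S=1, d=2, jump=1, S_10=2
t=10: S=2, d=5, jump=0, S_11=2
t=11: S=2, d=1, jump=0, S_12=2
t=12: S=2, d=4, jump=0, S_13=2

1


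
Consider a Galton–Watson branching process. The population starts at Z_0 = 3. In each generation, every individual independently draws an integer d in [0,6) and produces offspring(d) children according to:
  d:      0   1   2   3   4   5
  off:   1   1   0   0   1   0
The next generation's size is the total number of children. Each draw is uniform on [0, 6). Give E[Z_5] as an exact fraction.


Outcome values over d=0..5: [1, 1, 0, 0, 1, 0]
Σy = 3, Σy² = 3, M = 6
μ = 3/6 = 1/2,  σ² = 3/6 − (1/2)² = 1/4
E[Z_0] = 3
E[Z_1] = 1/2·E[Z_0] = 3/2
E[Z_2] = 1/2·E[Z_1] = 3/4
E[Z_3] = 1/2·E[Z_2] = 3/8
E[Z_4] = 1/2·E[Z_3] = 3/16
E[Z_5] = 1/2·E[Z_4] = 3/32

3/32


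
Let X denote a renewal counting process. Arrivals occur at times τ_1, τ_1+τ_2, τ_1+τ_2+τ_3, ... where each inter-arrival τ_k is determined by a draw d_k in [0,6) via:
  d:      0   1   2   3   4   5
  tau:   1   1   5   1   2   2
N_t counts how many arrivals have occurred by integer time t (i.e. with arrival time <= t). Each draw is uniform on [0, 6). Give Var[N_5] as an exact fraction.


Inter-arrival values over d=0..5: [1, 1, 5, 1, 2, 2]
Each d has probability 1/6, so the pmf of τ is: f(1) = 1/2, f(2) = 1/3, f(5) = 1/6
Let p_n(j) = P(N_n = j), with p_0 = [1]. Condition on τ_1: p_n(0) = P(τ > n), and for j >= 1, p_n(j) = Σ_{k<=n} f(k)·p_{n−k}(j−1)
p_1 = [1/2, 1/2]  (j = 0..1)
p_2 = [1/6, 7/12, 1/4]  (j = 0..2)
p_3 = [1/6, 1/4, 11/24, 1/8]  (j = 0..3)
p_4 = [1/6, 5/36, 23/72, 5/16, 1/16]  (j = 0..4)
p_5 = [0, 11/36, 11/72, 5/16, 19/96, 1/32]  (j = 0..5)
E[N_5] = Σ j·p_5(j) = 719/288;  E[N_5²] = Σ j²·p_5(j) = 737/96
Var[N_5] = 737/96 − (719/288)² = 119807/82944

119807/82944


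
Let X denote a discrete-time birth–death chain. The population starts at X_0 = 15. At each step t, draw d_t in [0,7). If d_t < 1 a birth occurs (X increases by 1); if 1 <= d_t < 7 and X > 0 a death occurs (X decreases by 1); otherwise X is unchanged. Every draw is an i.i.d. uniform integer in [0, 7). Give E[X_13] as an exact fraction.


40/7

X can drop by at most 1 per step and X_0 = 15 > T = 13, so X_t >= 15 − t >= 2 > 0 for every t <= 13: the floor at 0 (the 'and X > 0' condition) never binds. Hence X_13 = X_0 + Σ_{t<13} Y_t with i.i.d. increments Y_t = y(d_t) ∈ {+1, −1, 0}.
Outcome values over d=0..6: [1, -1, -1, -1, -1, -1, -1]
Σy = -5, Σy² = 7, M = 7
μ = -5/7 = -5/7,  σ² = 7/7 − (-5/7)² = 24/49
E[X_13] = 15 + 13·(-5/7) = 40/7


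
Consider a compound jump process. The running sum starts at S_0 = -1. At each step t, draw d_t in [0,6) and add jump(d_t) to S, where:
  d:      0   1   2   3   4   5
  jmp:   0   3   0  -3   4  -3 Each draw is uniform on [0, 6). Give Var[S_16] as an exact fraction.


1028/9

Outcome values over d=0..5: [0, 3, 0, -3, 4, -3]
Σy = 1, Σy² = 43, M = 6
μ = 1/6 = 1/6,  σ² = 43/6 − (1/6)² = 257/36
Independent increments: Var[S_16] = 16·σ² = 16·(257/36) = 1028/9


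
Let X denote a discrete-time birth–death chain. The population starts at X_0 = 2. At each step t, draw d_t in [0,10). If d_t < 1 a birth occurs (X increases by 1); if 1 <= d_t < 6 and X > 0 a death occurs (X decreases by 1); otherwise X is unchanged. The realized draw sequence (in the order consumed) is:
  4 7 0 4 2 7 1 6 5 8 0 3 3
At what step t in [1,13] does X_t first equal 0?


t=0: X=2, d=4 → death, X_1=1
t=1: X=1, d=7 → hold, X_2=1
t=2: X=1, d=0 → birth, X_3=2
t=3: X=2, d=4 → death, X_4=1
t=4: X=1, d=2 → death, X_5=0
t=5: X=0, d=7 → hold, X_6=0
t=6: X=0, d=1 → hold, X_7=0
t=7: X=0, d=6 → hold, X_8=0
t=8: X=0, d=5 → hold, X_9=0
t=9: X=0, d=8 → hold, X_10=0
t=10: X=0, d=0 → birth, X_11=1
t=11: X=1, d=3 → death, X_12=0
t=12: X=0, d=3 → hold, X_13=0

5
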